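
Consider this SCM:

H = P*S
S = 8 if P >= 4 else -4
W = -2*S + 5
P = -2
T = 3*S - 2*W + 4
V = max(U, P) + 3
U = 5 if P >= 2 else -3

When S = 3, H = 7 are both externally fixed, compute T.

Setting S = 3, H = 7 by intervention discards those variables' equations.
W = -2*S + 5  [with S=3]  = -1
T = 3*S - 2*W + 4  [with S=3, W=-1]  = 15

15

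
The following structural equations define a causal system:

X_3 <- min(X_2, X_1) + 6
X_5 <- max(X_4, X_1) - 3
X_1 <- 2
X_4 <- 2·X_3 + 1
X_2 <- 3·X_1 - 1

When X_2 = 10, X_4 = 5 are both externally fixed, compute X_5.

Setting X_2 = 10, X_4 = 5 by intervention discards those variables' equations.
X_5 = max(X_4, X_1) - 3  [with X_4=5, X_1=2]  = 2

2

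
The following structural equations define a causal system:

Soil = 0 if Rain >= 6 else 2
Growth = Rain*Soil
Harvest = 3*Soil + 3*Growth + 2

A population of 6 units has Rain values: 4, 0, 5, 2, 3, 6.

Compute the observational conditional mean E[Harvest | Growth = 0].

Conditioning on Growth=0 selects the 2 unit(s) with Rain ∈ {0, 6}. Their Harvest values: 8, 2. Mean = 5.

5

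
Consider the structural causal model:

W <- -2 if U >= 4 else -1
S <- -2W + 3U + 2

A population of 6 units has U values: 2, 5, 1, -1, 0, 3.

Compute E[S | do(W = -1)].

Every unit gets W=-1 under the intervention. S values become 10, 19, 7, 1, 4, 13; E[S|do(W=-1)] = 9.

9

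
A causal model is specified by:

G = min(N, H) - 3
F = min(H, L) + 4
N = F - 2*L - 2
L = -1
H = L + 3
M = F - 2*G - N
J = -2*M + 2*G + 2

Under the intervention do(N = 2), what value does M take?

Under do(N=2), the mechanism N = F - 2*L - 2 is discarded; N is fixed at 2.
H = L + 3  [with L=-1]  = 2
F = min(H, L) + 4  [with H=2, L=-1]  = 3
G = min(N, H) - 3  [with N=2, H=2]  = -1
M = F - 2*G - N  [with F=3, G=-1, N=2]  = 3

3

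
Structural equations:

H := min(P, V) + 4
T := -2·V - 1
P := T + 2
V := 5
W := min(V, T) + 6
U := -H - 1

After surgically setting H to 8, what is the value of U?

Intervening sets H = 8 and removes its equation (H := min(P, V) + 4).
U = -H - 1  [with H=8]  = -9

-9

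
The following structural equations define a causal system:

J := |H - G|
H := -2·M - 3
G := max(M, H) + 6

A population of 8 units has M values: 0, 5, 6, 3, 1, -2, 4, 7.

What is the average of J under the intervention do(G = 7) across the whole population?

16

Under do(G=7), G's equation is replaced by G=7 for every unit. Per-unit J: 10, 20, 22, 16, 12, 6, 18, 24. Mean = 16.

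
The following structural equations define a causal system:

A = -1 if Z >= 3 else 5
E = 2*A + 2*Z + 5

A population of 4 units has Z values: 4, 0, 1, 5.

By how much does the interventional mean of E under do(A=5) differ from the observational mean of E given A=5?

Under do(A=5), A's equation is replaced by A=5 for every unit. Per-unit E: 23, 15, 17, 25. Mean = 20.
Conditioning on A=5 selects the 2 unit(s) with Z ∈ {0, 1}. Their E values: 15, 17. Mean = 16.
Difference = 20 − 16 = 4.

4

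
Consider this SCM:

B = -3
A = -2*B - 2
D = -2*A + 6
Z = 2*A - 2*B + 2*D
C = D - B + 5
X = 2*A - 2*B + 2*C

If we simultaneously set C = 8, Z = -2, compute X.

Setting C = 8, Z = -2 by intervention discards those variables' equations.
A = -2*B - 2  [with B=-3]  = 4
X = 2*A - 2*B + 2*C  [with A=4, B=-3, C=8]  = 30

30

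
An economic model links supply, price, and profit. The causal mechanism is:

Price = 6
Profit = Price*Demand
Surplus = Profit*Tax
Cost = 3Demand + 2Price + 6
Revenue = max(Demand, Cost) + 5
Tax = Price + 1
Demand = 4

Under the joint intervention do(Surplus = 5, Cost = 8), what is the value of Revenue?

13

The joint intervention fixes Surplus = 5, Cost = 8, removing each variable's own equation.
Revenue = max(Demand, Cost) + 5  [with Demand=4, Cost=8]  = 13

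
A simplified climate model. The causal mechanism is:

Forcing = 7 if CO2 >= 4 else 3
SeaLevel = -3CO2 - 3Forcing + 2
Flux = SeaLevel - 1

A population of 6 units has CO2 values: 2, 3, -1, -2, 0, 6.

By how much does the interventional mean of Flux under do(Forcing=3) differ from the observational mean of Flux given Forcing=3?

Every unit gets Forcing=3 under the intervention. Flux values become -14, -17, -5, -2, -8, -26; E[Flux|do(Forcing=3)] = -12.
Conditioning on Forcing=3 selects the 5 unit(s) with CO2 ∈ {2, 3, -1, -2, 0}. Their Flux values: -14, -17, -5, -2, -8. Mean = -9.2.
Difference = -12 − (-9.2) = -2.8.

-2.8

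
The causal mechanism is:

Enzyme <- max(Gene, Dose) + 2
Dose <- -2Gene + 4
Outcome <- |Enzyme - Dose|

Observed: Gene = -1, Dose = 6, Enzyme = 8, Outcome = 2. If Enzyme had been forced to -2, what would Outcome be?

The intervention breaks the incoming arrows to Enzyme: Enzyme <- max(Gene, Dose) + 2 no longer applies, and Enzyme = -2.
Dose = -2Gene + 4  [with Gene=-1]  = 6
Outcome = |Enzyme - Dose|  [with Enzyme=-2, Dose=6]  = 8

8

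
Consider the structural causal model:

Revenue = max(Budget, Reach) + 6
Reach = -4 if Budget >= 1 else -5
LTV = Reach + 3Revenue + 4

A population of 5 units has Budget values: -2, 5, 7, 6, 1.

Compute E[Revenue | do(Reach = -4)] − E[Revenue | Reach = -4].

-1.35

Every unit gets Reach=-4 under the intervention. Revenue values become 4, 11, 13, 12, 7; E[Revenue|do(Reach=-4)] = 9.4.
Observing Reach=-4 restricts to units where Reach's equation naturally yields -4: Budget ∈ {5, 7, 6, 1}. In that subpopulation Revenue = 11, 13, 12, 7, mean 10.75.
Difference = 9.4 − 10.75 = -1.35.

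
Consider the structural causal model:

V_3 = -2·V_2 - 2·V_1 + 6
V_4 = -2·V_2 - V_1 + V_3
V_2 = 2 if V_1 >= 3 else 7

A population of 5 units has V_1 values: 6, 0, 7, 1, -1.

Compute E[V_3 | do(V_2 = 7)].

-13.2

Every unit gets V_2=7 under the intervention. V_3 values become -20, -8, -22, -10, -6; E[V_3|do(V_2=7)] = -13.2.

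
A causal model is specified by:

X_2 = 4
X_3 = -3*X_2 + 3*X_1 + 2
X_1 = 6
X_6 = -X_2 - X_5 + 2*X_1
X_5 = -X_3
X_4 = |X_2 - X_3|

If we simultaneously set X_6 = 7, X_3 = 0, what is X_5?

0

Under do(X_6 = 7, X_3 = 0), each intervened variable's structural equation is replaced by its fixed value.
X_5 = -X_3  [with X_3=0]  = 0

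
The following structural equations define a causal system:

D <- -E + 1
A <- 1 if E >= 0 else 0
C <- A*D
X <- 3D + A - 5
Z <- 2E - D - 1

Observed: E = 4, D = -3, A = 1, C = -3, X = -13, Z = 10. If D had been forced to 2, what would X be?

2

do(D=2) replaces the equation D <- -E + 1 with the constant D = 2.
A = 1 if E >= 0 else 0  [with E=4]  = 1
X = 3D + A - 5  [with D=2, A=1]  = 2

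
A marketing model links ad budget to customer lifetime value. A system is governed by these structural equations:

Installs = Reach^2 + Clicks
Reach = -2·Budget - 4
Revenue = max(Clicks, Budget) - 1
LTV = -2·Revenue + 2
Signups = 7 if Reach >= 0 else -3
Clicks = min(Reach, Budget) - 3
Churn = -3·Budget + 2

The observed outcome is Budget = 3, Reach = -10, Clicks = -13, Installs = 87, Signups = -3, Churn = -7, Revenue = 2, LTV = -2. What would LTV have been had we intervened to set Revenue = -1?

do(Revenue=-1) replaces the equation Revenue = max(Clicks, Budget) - 1 with the constant Revenue = -1.
LTV = -2·Revenue + 2  [with Revenue=-1]  = 4

4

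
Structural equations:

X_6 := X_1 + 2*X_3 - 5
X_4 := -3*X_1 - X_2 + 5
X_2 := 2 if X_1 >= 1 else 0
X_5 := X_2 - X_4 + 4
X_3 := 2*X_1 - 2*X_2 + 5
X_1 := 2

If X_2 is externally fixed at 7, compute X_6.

Under do(X_2=7), the mechanism X_2 := 2 if X_1 >= 1 else 0 is discarded; X_2 is fixed at 7.
X_3 = 2*X_1 - 2*X_2 + 5  [with X_1=2, X_2=7]  = -5
X_6 = X_1 + 2*X_3 - 5  [with X_1=2, X_3=-5]  = -13

-13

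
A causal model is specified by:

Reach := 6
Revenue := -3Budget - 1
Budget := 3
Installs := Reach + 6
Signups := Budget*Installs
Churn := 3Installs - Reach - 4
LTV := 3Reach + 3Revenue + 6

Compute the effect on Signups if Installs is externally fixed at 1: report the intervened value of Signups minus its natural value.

-33

The intervention breaks the incoming arrows to Installs: Installs := Reach + 6 no longer applies, and Installs = 1.
Signups = Budget*Installs  [with Budget=3, Installs=1]  = 3
Without intervention: Installs = Reach + 6  [with Reach=6]  = 12; Signups = Budget*Installs  [with Budget=3, Installs=12]  = 36.
Change = 3 − 36 = -33.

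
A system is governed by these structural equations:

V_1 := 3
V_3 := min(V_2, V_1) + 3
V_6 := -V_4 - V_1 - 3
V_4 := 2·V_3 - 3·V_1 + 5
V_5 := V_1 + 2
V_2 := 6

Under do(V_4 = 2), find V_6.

Under do(V_4=2), the mechanism V_4 := 2·V_3 - 3·V_1 + 5 is discarded; V_4 is fixed at 2.
V_6 = -V_4 - V_1 - 3  [with V_4=2, V_1=3]  = -8

-8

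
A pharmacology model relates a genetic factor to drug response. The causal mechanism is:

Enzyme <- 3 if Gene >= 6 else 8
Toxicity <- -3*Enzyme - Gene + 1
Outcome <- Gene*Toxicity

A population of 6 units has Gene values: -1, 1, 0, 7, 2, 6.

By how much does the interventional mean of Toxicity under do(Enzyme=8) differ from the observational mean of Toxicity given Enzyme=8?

The intervention sets Enzyme=8 in all 6 units regardless of Gene. Recomputing Toxicity per unit gives -22, -24, -23, -30, -25, -29; average -25.5.
E[Toxicity|Enzyme=8] averages over only the 4 units with Enzyme=8 (Gene = -1, 1, 0, 2): Toxicity = -22, -24, -23, -25, mean -23.5.
Difference = -25.5 − (-23.5) = -2.

-2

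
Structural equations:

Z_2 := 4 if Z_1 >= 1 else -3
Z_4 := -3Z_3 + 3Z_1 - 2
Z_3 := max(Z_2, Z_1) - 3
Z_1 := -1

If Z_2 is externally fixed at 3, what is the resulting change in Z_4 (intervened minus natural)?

Under do(Z_2=3), the mechanism Z_2 := 4 if Z_1 >= 1 else -3 is discarded; Z_2 is fixed at 3.
Z_3 = max(Z_2, Z_1) - 3  [with Z_2=3, Z_1=-1]  = 0
Z_4 = -3Z_3 + 3Z_1 - 2  [with Z_3=0, Z_1=-1]  = -5
Without intervention: Z_2 = 4 if Z_1 >= 1 else -3  [with Z_1=-1]  = -3; Z_3 = max(Z_2, Z_1) - 3  [with Z_2=-3, Z_1=-1]  = -4; Z_4 = -3Z_3 + 3Z_1 - 2  [with Z_3=-4, Z_1=-1]  = 7.
Change = -5 − 7 = -12.

-12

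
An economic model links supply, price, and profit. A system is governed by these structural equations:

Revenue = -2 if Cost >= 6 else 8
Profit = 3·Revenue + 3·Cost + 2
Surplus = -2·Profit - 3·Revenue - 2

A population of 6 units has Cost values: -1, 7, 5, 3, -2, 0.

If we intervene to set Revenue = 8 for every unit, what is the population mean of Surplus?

-90

do(Revenue=8) breaks Revenue's dependence on Cost. With Revenue=8 fixed, Surplus across the units is -72, -120, -108, -96, -66, -78, mean -90.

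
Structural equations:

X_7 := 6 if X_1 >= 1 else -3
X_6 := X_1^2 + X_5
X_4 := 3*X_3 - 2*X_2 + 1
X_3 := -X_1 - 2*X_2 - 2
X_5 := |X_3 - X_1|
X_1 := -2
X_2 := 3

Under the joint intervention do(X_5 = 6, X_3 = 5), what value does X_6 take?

10

The joint intervention fixes X_5 = 6, X_3 = 5, removing each variable's own equation.
X_6 = X_1^2 + X_5  [with X_1=-2, X_5=6]  = 10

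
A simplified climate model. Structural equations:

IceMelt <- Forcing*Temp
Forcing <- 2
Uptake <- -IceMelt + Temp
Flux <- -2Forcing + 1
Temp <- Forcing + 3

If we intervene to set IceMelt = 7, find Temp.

Under do(IceMelt=7), the mechanism IceMelt <- Forcing*Temp is discarded; IceMelt is fixed at 7.
Since Temp is not a descendant of the intervened variable, it is unaffected.
Temp = Forcing + 3  [with Forcing=2]  = 5

5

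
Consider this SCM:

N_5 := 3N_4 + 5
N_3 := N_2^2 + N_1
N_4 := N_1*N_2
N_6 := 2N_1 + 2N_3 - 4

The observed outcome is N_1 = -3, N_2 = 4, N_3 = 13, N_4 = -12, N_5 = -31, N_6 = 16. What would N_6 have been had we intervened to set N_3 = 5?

0

The intervention breaks the incoming arrows to N_3: N_3 := N_2^2 + N_1 no longer applies, and N_3 = 5.
N_6 = 2N_1 + 2N_3 - 4  [with N_1=-3, N_3=5]  = 0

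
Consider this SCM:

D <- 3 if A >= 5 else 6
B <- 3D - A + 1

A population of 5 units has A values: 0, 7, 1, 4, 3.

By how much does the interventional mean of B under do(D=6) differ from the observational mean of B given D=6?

The intervention sets D=6 in all 5 units regardless of A. Recomputing B per unit gives 19, 12, 18, 15, 16; average 16.
Conditioning on D=6 selects the 4 unit(s) with A ∈ {0, 1, 4, 3}. Their B values: 19, 18, 15, 16. Mean = 17.
Difference = 16 − 17 = -1.

-1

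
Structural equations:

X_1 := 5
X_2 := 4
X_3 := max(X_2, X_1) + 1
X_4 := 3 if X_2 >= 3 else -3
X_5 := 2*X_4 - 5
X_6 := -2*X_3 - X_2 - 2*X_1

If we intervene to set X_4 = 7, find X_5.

Intervening sets X_4 = 7 and removes its equation (X_4 := 3 if X_2 >= 3 else -3).
X_5 = 2*X_4 - 5  [with X_4=7]  = 9

9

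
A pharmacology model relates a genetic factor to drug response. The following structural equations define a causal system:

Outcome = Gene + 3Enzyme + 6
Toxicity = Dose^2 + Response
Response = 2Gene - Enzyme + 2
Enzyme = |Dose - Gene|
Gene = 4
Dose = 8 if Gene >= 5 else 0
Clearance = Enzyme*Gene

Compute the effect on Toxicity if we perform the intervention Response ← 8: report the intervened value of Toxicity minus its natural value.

2

Intervening sets Response = 8 and removes its equation (Response = 2Gene - Enzyme + 2).
Dose = 8 if Gene >= 5 else 0  [with Gene=4]  = 0
Toxicity = Dose^2 + Response  [with Dose=0, Response=8]  = 8
Without intervention: Dose = 8 if Gene >= 5 else 0  [with Gene=4]  = 0; Enzyme = |Dose - Gene|  [with Dose=0, Gene=4]  = 4; Response = 2Gene - Enzyme + 2  [with Gene=4, Enzyme=4]  = 6; Toxicity = Dose^2 + Response  [with Dose=0, Response=6]  = 6.
Change = 8 − 6 = 2.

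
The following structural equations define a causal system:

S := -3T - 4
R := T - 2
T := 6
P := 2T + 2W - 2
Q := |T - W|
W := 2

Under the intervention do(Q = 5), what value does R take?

4

The intervention breaks the incoming arrows to Q: Q := |T - W| no longer applies, and Q = 5.
R is not downstream of the intervention, so its value is determined by the original equations.
R = T - 2  [with T=6]  = 4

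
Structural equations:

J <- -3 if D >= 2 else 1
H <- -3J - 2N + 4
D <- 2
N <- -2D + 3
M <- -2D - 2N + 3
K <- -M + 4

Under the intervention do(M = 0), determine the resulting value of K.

4

The intervention breaks the incoming arrows to M: M <- -2D - 2N + 3 no longer applies, and M = 0.
K = -M + 4  [with M=0]  = 4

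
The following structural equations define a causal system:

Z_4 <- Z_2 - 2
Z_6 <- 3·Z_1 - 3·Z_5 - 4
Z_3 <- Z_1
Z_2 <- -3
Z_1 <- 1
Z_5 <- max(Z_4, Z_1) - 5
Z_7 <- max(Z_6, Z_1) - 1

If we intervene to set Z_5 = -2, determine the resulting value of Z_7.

4

Under do(Z_5=-2), the mechanism Z_5 <- max(Z_4, Z_1) - 5 is discarded; Z_5 is fixed at -2.
Z_6 = 3·Z_1 - 3·Z_5 - 4  [with Z_1=1, Z_5=-2]  = 5
Z_7 = max(Z_6, Z_1) - 1  [with Z_6=5, Z_1=1]  = 4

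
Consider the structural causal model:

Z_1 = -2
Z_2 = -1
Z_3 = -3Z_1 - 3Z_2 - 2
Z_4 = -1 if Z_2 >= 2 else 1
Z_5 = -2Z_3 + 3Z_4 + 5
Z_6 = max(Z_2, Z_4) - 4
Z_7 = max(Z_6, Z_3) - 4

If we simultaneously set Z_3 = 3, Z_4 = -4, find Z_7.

-1

Under do(Z_3 = 3, Z_4 = -4), each intervened variable's structural equation is replaced by its fixed value.
Z_6 = max(Z_2, Z_4) - 4  [with Z_2=-1, Z_4=-4]  = -5
Z_7 = max(Z_6, Z_3) - 4  [with Z_6=-5, Z_3=3]  = -1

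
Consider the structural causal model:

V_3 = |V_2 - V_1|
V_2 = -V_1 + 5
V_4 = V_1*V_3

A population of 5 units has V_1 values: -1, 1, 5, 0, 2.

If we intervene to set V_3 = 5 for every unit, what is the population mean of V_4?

7

The intervention sets V_3=5 in all 5 units regardless of V_1. Recomputing V_4 per unit gives -5, 5, 25, 0, 10; average 7.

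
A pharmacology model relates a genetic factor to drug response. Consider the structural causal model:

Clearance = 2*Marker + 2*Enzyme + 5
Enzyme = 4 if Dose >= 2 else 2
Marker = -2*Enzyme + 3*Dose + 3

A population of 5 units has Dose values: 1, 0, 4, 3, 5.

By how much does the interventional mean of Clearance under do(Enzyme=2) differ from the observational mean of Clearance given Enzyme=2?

do(Enzyme=2) breaks Enzyme's dependence on Dose. With Enzyme=2 fixed, Clearance across the units is 13, 7, 31, 25, 37, mean 22.6.
E[Clearance|Enzyme=2] averages over only the 2 units with Enzyme=2 (Dose = 1, 0): Clearance = 13, 7, mean 10.
Difference = 22.6 − 10 = 12.6.

12.6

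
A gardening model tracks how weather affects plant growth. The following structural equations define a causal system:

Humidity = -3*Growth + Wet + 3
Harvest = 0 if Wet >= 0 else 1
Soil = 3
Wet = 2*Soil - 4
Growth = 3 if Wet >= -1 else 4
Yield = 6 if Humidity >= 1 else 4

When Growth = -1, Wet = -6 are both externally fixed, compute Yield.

Setting Growth = -1, Wet = -6 by intervention discards those variables' equations.
Humidity = -3*Growth + Wet + 3  [with Growth=-1, Wet=-6]  = 0
Yield = 6 if Humidity >= 1 else 4  [with Humidity=0]  = 4

4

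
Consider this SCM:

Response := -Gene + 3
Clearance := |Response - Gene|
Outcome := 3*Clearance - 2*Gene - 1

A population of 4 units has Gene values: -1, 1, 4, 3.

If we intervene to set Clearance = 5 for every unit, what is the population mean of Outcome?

Every unit gets Clearance=5 under the intervention. Outcome values become 16, 12, 6, 8; E[Outcome|do(Clearance=5)] = 10.5.

10.5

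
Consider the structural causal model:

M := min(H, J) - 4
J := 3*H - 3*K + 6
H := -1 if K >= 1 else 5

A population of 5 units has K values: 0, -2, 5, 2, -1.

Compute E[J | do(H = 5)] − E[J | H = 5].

Every unit gets H=5 under the intervention. J values become 21, 27, 6, 15, 24; E[J|do(H=5)] = 18.6.
Observing H=5 restricts to units where H's equation naturally yields 5: K ∈ {0, -2, -1}. In that subpopulation J = 21, 27, 24, mean 24.
Difference = 18.6 − 24 = -5.4.

-5.4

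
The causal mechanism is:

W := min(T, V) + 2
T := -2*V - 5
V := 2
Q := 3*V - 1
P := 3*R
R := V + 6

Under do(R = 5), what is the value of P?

15

Under do(R=5), the mechanism R := V + 6 is discarded; R is fixed at 5.
P = 3*R  [with R=5]  = 15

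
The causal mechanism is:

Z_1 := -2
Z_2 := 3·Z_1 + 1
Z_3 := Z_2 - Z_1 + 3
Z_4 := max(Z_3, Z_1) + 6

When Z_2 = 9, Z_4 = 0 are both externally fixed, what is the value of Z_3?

14

The joint intervention fixes Z_2 = 9, Z_4 = 0, removing each variable's own equation.
Z_3 = Z_2 - Z_1 + 3  [with Z_2=9, Z_1=-2]  = 14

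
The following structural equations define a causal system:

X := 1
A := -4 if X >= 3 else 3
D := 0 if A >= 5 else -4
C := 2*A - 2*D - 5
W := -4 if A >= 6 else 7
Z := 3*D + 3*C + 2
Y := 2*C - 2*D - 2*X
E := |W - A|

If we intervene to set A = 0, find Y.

12

Under do(A=0), the mechanism A := -4 if X >= 3 else 3 is discarded; A is fixed at 0.
D = 0 if A >= 5 else -4  [with A=0]  = -4
C = 2*A - 2*D - 5  [with A=0, D=-4]  = 3
Y = 2*C - 2*D - 2*X  [with C=3, D=-4, X=1]  = 12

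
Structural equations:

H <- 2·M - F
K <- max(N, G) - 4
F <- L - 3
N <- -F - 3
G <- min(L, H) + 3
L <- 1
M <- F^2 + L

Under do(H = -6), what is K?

-5

The intervention breaks the incoming arrows to H: H <- 2·M - F no longer applies, and H = -6.
F = L - 3  [with L=1]  = -2
N = -F - 3  [with F=-2]  = -1
G = min(L, H) + 3  [with L=1, H=-6]  = -3
K = max(N, G) - 4  [with N=-1, G=-3]  = -5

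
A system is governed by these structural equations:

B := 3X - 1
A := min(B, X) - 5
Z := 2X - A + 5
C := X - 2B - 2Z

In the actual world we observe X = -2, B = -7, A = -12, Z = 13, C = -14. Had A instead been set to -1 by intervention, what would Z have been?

The intervention breaks the incoming arrows to A: A := min(B, X) - 5 no longer applies, and A = -1.
Z = 2X - A + 5  [with X=-2, A=-1]  = 2

2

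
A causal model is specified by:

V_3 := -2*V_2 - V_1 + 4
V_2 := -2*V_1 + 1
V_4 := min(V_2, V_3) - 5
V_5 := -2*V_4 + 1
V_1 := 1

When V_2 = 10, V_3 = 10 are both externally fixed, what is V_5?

-9

Under do(V_2 = 10, V_3 = 10), each intervened variable's structural equation is replaced by its fixed value.
V_4 = min(V_2, V_3) - 5  [with V_2=10, V_3=10]  = 5
V_5 = -2*V_4 + 1  [with V_4=5]  = -9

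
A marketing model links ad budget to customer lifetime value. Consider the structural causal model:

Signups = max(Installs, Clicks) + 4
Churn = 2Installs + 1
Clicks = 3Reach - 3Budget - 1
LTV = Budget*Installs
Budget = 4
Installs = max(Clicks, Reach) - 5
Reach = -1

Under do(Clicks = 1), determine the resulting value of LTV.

The intervention breaks the incoming arrows to Clicks: Clicks = 3Reach - 3Budget - 1 no longer applies, and Clicks = 1.
Installs = max(Clicks, Reach) - 5  [with Clicks=1, Reach=-1]  = -4
LTV = Budget*Installs  [with Budget=4, Installs=-4]  = -16

-16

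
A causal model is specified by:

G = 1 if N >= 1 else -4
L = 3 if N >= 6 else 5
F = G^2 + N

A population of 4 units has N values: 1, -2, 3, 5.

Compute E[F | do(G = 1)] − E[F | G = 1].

The intervention sets G=1 in all 4 units regardless of N. Recomputing F per unit gives 2, -1, 4, 6; average 2.75.
Observing G=1 restricts to units where G's equation naturally yields 1: N ∈ {1, 3, 5}. In that subpopulation F = 2, 4, 6, mean 4.
Difference = 2.75 − 4 = -1.25.

-1.25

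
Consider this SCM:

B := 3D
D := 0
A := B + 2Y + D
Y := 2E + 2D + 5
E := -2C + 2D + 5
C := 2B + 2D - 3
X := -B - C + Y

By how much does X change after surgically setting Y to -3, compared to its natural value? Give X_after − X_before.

-30

The intervention breaks the incoming arrows to Y: Y := 2E + 2D + 5 no longer applies, and Y = -3.
B = 3D  [with D=0]  = 0
C = 2B + 2D - 3  [with B=0, D=0]  = -3
X = -B - C + Y  [with B=0, C=-3, Y=-3]  = 0
Without intervention: B = 3D  [with D=0]  = 0; C = 2B + 2D - 3  [with B=0, D=0]  = -3; E = -2C + 2D + 5  [with C=-3, D=0]  = 11; Y = 2E + 2D + 5  [with E=11, D=0]  = 27; X = -B - C + Y  [with B=0, C=-3, Y=27]  = 30.
Change = 0 − 30 = -30.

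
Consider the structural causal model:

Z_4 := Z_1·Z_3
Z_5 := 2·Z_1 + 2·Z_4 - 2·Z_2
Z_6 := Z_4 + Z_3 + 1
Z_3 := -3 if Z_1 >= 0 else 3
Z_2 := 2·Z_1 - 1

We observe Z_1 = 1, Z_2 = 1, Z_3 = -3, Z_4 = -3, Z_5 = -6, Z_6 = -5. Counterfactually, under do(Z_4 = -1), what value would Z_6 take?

-3

Under do(Z_4=-1), the mechanism Z_4 := Z_1·Z_3 is discarded; Z_4 is fixed at -1.
Z_3 = -3 if Z_1 >= 0 else 3  [with Z_1=1]  = -3
Z_6 = Z_4 + Z_3 + 1  [with Z_4=-1, Z_3=-3]  = -3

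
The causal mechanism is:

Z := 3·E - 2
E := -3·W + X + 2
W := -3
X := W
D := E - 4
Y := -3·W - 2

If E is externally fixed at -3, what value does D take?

-7

Intervening sets E = -3 and removes its equation (E := -3·W + X + 2).
D = E - 4  [with E=-3]  = -7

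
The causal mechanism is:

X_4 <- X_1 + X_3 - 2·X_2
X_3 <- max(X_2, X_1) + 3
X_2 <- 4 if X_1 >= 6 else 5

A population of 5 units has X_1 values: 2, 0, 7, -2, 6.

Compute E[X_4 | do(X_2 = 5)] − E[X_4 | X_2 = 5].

3.2

Every unit gets X_2=5 under the intervention. X_4 values become 0, -2, 7, -4, 5; E[X_4|do(X_2=5)] = 1.2.
Conditioning on X_2=5 selects the 3 unit(s) with X_1 ∈ {2, 0, -2}. Their X_4 values: 0, -2, -4. Mean = -2.
Difference = 1.2 − (-2) = 3.2.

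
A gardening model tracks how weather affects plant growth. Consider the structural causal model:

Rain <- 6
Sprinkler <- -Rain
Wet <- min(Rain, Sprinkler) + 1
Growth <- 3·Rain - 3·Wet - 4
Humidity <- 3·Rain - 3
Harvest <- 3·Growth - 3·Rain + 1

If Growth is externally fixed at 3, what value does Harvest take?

-8

Under do(Growth=3), the mechanism Growth <- 3·Rain - 3·Wet - 4 is discarded; Growth is fixed at 3.
Harvest = 3·Growth - 3·Rain + 1  [with Growth=3, Rain=6]  = -8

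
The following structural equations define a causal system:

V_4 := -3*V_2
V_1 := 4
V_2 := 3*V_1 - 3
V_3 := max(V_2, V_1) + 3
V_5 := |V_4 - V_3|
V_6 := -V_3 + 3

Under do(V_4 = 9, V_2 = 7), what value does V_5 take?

The joint intervention fixes V_4 = 9, V_2 = 7, removing each variable's own equation.
V_3 = max(V_2, V_1) + 3  [with V_2=7, V_1=4]  = 10
V_5 = |V_4 - V_3|  [with V_4=9, V_3=10]  = 1

1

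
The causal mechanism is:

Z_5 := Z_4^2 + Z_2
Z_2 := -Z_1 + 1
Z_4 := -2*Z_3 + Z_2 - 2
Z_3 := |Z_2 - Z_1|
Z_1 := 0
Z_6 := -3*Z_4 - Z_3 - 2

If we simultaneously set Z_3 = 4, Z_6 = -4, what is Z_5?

The joint intervention fixes Z_3 = 4, Z_6 = -4, removing each variable's own equation.
Z_2 = -Z_1 + 1  [with Z_1=0]  = 1
Z_4 = -2*Z_3 + Z_2 - 2  [with Z_3=4, Z_2=1]  = -9
Z_5 = Z_4^2 + Z_2  [with Z_4=-9, Z_2=1]  = 82

82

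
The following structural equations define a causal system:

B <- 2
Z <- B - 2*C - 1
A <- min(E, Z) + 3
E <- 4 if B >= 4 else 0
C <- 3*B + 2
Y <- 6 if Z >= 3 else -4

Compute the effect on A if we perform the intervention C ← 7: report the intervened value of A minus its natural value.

do(C=7) replaces the equation C <- 3*B + 2 with the constant C = 7.
E = 4 if B >= 4 else 0  [with B=2]  = 0
Z = B - 2*C - 1  [with B=2, C=7]  = -13
A = min(E, Z) + 3  [with E=0, Z=-13]  = -10
Without intervention: E = 4 if B >= 4 else 0  [with B=2]  = 0; C = 3*B + 2  [with B=2]  = 8; Z = B - 2*C - 1  [with B=2, C=8]  = -15; A = min(E, Z) + 3  [with E=0, Z=-15]  = -12.
Change = -10 − (-12) = 2.

2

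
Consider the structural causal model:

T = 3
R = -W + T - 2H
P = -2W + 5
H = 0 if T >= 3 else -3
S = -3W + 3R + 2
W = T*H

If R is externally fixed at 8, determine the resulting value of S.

Under do(R=8), the mechanism R = -W + T - 2H is discarded; R is fixed at 8.
H = 0 if T >= 3 else -3  [with T=3]  = 0
W = T*H  [with T=3, H=0]  = 0
S = -3W + 3R + 2  [with W=0, R=8]  = 26

26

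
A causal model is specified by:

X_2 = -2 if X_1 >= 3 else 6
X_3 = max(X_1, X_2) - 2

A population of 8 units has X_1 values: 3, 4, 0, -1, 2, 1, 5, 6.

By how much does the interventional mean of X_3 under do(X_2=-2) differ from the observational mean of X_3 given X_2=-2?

-2

Every unit gets X_2=-2 under the intervention. X_3 values become 1, 2, -2, -3, 0, -1, 3, 4; E[X_3|do(X_2=-2)] = 0.5.
E[X_3|X_2=-2] averages over only the 4 units with X_2=-2 (X_1 = 3, 4, 5, 6): X_3 = 1, 2, 3, 4, mean 2.5.
Difference = 0.5 − 2.5 = -2.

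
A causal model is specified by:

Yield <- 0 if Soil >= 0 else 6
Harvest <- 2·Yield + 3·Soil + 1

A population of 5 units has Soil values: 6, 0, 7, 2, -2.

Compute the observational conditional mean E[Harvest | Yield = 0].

12.25

Observing Yield=0 restricts to units where Yield's equation naturally yields 0: Soil ∈ {6, 0, 7, 2}. In that subpopulation Harvest = 19, 1, 22, 7, mean 12.25.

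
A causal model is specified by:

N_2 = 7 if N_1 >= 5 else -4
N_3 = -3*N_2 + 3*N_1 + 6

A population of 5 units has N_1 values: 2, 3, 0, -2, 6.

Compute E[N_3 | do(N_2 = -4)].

23.4

Under do(N_2=-4), N_2's equation is replaced by N_2=-4 for every unit. Per-unit N_3: 24, 27, 18, 12, 36. Mean = 23.4.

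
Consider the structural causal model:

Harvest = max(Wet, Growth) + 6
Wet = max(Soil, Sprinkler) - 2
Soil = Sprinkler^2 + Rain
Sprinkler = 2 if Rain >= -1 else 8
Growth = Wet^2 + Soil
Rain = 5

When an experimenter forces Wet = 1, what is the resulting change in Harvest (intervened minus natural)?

-48

Under do(Wet=1), the mechanism Wet = max(Soil, Sprinkler) - 2 is discarded; Wet is fixed at 1.
Sprinkler = 2 if Rain >= -1 else 8  [with Rain=5]  = 2
Soil = Sprinkler^2 + Rain  [with Sprinkler=2, Rain=5]  = 9
Growth = Wet^2 + Soil  [with Wet=1, Soil=9]  = 10
Harvest = max(Wet, Growth) + 6  [with Wet=1, Growth=10]  = 16
Without intervention: Sprinkler = 2 if Rain >= -1 else 8  [with Rain=5]  = 2; Soil = Sprinkler^2 + Rain  [with Sprinkler=2, Rain=5]  = 9; Wet = max(Soil, Sprinkler) - 2  [with Soil=9, Sprinkler=2]  = 7; Growth = Wet^2 + Soil  [with Wet=7, Soil=9]  = 58; Harvest = max(Wet, Growth) + 6  [with Wet=7, Growth=58]  = 64.
Change = 16 − 64 = -48.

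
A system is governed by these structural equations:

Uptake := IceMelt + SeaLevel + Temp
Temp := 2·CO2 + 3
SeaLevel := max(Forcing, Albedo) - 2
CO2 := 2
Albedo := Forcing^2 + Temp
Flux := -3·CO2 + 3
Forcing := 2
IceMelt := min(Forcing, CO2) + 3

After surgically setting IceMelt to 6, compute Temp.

7

Under do(IceMelt=6), the mechanism IceMelt := min(Forcing, CO2) + 3 is discarded; IceMelt is fixed at 6.
Since Temp is not a descendant of the intervened variable, it is unaffected.
Temp = 2·CO2 + 3  [with CO2=2]  = 7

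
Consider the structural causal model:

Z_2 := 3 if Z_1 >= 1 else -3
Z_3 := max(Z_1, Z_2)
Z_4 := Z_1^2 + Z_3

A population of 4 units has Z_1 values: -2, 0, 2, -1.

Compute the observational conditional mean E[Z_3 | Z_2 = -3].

-1

Conditioning on Z_2=-3 selects the 3 unit(s) with Z_1 ∈ {-2, 0, -1}. Their Z_3 values: -2, 0, -1. Mean = -1.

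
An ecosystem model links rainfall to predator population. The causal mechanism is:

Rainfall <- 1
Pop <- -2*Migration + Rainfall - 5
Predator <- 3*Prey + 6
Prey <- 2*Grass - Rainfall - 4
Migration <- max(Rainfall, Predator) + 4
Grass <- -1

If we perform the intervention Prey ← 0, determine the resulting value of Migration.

10

do(Prey=0) replaces the equation Prey <- 2*Grass - Rainfall - 4 with the constant Prey = 0.
Predator = 3*Prey + 6  [with Prey=0]  = 6
Migration = max(Rainfall, Predator) + 4  [with Rainfall=1, Predator=6]  = 10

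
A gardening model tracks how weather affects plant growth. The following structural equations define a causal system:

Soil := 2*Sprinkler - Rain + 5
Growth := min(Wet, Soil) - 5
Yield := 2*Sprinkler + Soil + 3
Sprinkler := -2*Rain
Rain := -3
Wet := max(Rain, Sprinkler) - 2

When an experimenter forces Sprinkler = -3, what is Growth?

-10

do(Sprinkler=-3) replaces the equation Sprinkler := -2*Rain with the constant Sprinkler = -3.
Soil = 2*Sprinkler - Rain + 5  [with Sprinkler=-3, Rain=-3]  = 2
Wet = max(Rain, Sprinkler) - 2  [with Rain=-3, Sprinkler=-3]  = -5
Growth = min(Wet, Soil) - 5  [with Wet=-5, Soil=2]  = -10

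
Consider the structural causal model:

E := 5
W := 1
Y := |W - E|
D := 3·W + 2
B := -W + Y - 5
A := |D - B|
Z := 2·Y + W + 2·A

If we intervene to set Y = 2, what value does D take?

The intervention breaks the incoming arrows to Y: Y := |W - E| no longer applies, and Y = 2.
D is not downstream of the intervention, so its value is determined by the original equations.
D = 3·W + 2  [with W=1]  = 5

5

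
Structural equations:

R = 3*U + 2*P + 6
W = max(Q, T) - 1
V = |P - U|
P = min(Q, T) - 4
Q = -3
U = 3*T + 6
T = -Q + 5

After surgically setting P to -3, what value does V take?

The intervention breaks the incoming arrows to P: P = min(Q, T) - 4 no longer applies, and P = -3.
T = -Q + 5  [with Q=-3]  = 8
U = 3*T + 6  [with T=8]  = 30
V = |P - U|  [with P=-3, U=30]  = 33

33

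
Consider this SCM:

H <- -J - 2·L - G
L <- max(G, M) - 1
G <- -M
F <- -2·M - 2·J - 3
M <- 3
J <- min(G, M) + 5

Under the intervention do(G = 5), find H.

-21

do(G=5) replaces the equation G <- -M with the constant G = 5.
J = min(G, M) + 5  [with G=5, M=3]  = 8
L = max(G, M) - 1  [with G=5, M=3]  = 4
H = -J - 2·L - G  [with J=8, L=4, G=5]  = -21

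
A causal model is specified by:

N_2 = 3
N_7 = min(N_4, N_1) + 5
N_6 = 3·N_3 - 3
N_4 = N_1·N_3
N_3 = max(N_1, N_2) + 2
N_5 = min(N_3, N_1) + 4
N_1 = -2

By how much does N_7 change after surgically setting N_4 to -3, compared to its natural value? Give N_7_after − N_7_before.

7

The intervention breaks the incoming arrows to N_4: N_4 = N_1·N_3 no longer applies, and N_4 = -3.
N_7 = min(N_4, N_1) + 5  [with N_4=-3, N_1=-2]  = 2
Without intervention: N_3 = max(N_1, N_2) + 2  [with N_1=-2, N_2=3]  = 5; N_4 = N_1·N_3  [with N_1=-2, N_3=5]  = -10; N_7 = min(N_4, N_1) + 5  [with N_4=-10, N_1=-2]  = -5.
Change = 2 − (-5) = 7.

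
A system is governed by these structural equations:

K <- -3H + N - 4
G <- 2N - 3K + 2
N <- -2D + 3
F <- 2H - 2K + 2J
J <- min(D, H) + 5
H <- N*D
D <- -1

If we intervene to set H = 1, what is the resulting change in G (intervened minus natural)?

The intervention breaks the incoming arrows to H: H <- N*D no longer applies, and H = 1.
N = -2D + 3  [with D=-1]  = 5
K = -3H + N - 4  [with H=1, N=5]  = -2
G = 2N - 3K + 2  [with N=5, K=-2]  = 18
Without intervention: N = -2D + 3  [with D=-1]  = 5; H = N*D  [with N=5, D=-1]  = -5; K = -3H + N - 4  [with H=-5, N=5]  = 16; G = 2N - 3K + 2  [with N=5, K=16]  = -36.
Change = 18 − (-36) = 54.

54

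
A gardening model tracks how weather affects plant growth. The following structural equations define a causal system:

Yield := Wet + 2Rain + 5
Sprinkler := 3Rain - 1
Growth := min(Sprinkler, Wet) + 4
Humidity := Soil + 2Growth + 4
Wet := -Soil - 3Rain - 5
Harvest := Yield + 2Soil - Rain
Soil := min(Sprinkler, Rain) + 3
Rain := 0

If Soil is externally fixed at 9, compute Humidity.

The intervention breaks the incoming arrows to Soil: Soil := min(Sprinkler, Rain) + 3 no longer applies, and Soil = 9.
Sprinkler = 3Rain - 1  [with Rain=0]  = -1
Wet = -Soil - 3Rain - 5  [with Soil=9, Rain=0]  = -14
Growth = min(Sprinkler, Wet) + 4  [with Sprinkler=-1, Wet=-14]  = -10
Humidity = Soil + 2Growth + 4  [with Soil=9, Growth=-10]  = -7

-7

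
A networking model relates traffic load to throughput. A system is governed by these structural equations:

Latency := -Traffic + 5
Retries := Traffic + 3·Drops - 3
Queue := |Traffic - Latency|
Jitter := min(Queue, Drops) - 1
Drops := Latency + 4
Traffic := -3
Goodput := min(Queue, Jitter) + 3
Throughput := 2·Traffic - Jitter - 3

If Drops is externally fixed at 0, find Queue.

Under do(Drops=0), the mechanism Drops := Latency + 4 is discarded; Drops is fixed at 0.
Since Queue is not a descendant of the intervened variable, it is unaffected.
Latency = -Traffic + 5  [with Traffic=-3]  = 8
Queue = |Traffic - Latency|  [with Traffic=-3, Latency=8]  = 11

11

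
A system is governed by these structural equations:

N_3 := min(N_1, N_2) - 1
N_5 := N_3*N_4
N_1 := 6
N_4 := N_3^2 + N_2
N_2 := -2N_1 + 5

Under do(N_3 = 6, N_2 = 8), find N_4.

44

The joint intervention fixes N_3 = 6, N_2 = 8, removing each variable's own equation.
N_4 = N_3^2 + N_2  [with N_3=6, N_2=8]  = 44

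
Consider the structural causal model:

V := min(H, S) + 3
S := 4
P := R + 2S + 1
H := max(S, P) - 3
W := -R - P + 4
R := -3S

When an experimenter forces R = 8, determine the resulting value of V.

Under do(R=8), the mechanism R := -3S is discarded; R is fixed at 8.
P = R + 2S + 1  [with R=8, S=4]  = 17
H = max(S, P) - 3  [with S=4, P=17]  = 14
V = min(H, S) + 3  [with H=14, S=4]  = 7

7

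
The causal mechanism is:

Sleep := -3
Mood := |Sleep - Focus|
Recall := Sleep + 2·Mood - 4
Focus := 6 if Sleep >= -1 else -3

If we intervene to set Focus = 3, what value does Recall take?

Under do(Focus=3), the mechanism Focus := 6 if Sleep >= -1 else -3 is discarded; Focus is fixed at 3.
Mood = |Sleep - Focus|  [with Sleep=-3, Focus=3]  = 6
Recall = Sleep + 2·Mood - 4  [with Sleep=-3, Mood=6]  = 5

5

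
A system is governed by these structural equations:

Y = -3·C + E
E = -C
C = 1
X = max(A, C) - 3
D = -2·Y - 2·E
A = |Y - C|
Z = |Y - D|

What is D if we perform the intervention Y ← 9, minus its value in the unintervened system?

do(Y=9) replaces the equation Y = -3·C + E with the constant Y = 9.
E = -C  [with C=1]  = -1
D = -2·Y - 2·E  [with Y=9, E=-1]  = -16
Without intervention: E = -C  [with C=1]  = -1; Y = -3·C + E  [with C=1, E=-1]  = -4; D = -2·Y - 2·E  [with Y=-4, E=-1]  = 10.
Change = -16 − 10 = -26.

-26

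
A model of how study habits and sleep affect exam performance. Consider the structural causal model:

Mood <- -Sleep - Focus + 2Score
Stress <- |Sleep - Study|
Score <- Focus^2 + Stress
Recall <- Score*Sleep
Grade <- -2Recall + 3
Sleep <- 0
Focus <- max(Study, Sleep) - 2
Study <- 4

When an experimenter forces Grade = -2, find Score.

do(Grade=-2) replaces the equation Grade <- -2Recall + 3 with the constant Grade = -2.
Score is not downstream of the intervention, so its value is determined by the original equations.
Stress = |Sleep - Study|  [with Sleep=0, Study=4]  = 4
Focus = max(Study, Sleep) - 2  [with Study=4, Sleep=0]  = 2
Score = Focus^2 + Stress  [with Focus=2, Stress=4]  = 8

8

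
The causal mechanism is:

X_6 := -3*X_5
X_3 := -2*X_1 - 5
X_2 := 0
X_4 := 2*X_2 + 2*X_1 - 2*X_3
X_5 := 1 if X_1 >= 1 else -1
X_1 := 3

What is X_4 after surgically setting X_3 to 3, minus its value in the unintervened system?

The intervention breaks the incoming arrows to X_3: X_3 := -2*X_1 - 5 no longer applies, and X_3 = 3.
X_4 = 2*X_2 + 2*X_1 - 2*X_3  [with X_2=0, X_1=3, X_3=3]  = 0
Without intervention: X_3 = -2*X_1 - 5  [with X_1=3]  = -11; X_4 = 2*X_2 + 2*X_1 - 2*X_3  [with X_2=0, X_1=3, X_3=-11]  = 28.
Change = 0 − 28 = -28.

-28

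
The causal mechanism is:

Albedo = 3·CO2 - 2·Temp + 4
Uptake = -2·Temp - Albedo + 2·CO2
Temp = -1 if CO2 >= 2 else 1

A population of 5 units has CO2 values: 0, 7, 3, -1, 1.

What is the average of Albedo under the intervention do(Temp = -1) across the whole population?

The intervention sets Temp=-1 in all 5 units regardless of CO2. Recomputing Albedo per unit gives 6, 27, 15, 3, 9; average 12.

12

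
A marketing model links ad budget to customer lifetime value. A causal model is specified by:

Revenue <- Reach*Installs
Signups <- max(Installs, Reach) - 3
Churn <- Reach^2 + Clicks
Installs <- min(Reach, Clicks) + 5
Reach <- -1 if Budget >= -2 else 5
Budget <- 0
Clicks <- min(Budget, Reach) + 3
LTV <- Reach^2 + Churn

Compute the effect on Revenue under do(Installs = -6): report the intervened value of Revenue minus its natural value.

10

The intervention breaks the incoming arrows to Installs: Installs <- min(Reach, Clicks) + 5 no longer applies, and Installs = -6.
Reach = -1 if Budget >= -2 else 5  [with Budget=0]  = -1
Revenue = Reach*Installs  [with Reach=-1, Installs=-6]  = 6
Without intervention: Reach = -1 if Budget >= -2 else 5  [with Budget=0]  = -1; Clicks = min(Budget, Reach) + 3  [with Budget=0, Reach=-1]  = 2; Installs = min(Reach, Clicks) + 5  [with Reach=-1, Clicks=2]  = 4; Revenue = Reach*Installs  [with Reach=-1, Installs=4]  = -4.
Change = 6 − (-4) = 10.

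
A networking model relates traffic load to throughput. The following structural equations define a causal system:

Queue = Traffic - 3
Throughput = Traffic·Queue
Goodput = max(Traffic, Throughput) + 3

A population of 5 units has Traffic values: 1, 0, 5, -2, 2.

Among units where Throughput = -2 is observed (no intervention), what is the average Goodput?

4.5

E[Goodput|Throughput=-2] averages over only the 2 units with Throughput=-2 (Traffic = 1, 2): Goodput = 4, 5, mean 4.5.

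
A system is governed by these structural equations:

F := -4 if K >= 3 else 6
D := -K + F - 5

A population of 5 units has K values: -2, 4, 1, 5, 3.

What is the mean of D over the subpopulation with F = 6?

1.5

E[D|F=6] averages over only the 2 units with F=6 (K = -2, 1): D = 3, 0, mean 1.5.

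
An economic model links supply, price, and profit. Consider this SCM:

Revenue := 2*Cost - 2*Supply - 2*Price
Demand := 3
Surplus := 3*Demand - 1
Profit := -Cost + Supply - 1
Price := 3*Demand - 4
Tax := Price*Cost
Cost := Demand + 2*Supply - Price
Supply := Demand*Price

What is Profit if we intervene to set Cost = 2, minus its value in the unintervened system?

The intervention breaks the incoming arrows to Cost: Cost := Demand + 2*Supply - Price no longer applies, and Cost = 2.
Price = 3*Demand - 4  [with Demand=3]  = 5
Supply = Demand*Price  [with Demand=3, Price=5]  = 15
Profit = -Cost + Supply - 1  [with Cost=2, Supply=15]  = 12
Without intervention: Price = 3*Demand - 4  [with Demand=3]  = 5; Supply = Demand*Price  [with Demand=3, Price=5]  = 15; Cost = Demand + 2*Supply - Price  [with Demand=3, Supply=15, Price=5]  = 28; Profit = -Cost + Supply - 1  [with Cost=28, Supply=15]  = -14.
Change = 12 − (-14) = 26.

26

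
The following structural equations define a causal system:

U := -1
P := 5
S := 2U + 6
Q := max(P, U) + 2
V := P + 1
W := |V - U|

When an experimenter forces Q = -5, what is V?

Intervening sets Q = -5 and removes its equation (Q := max(P, U) + 2).
No directed path runs from Q to V, so V keeps its natural value.
V = P + 1  [with P=5]  = 6

6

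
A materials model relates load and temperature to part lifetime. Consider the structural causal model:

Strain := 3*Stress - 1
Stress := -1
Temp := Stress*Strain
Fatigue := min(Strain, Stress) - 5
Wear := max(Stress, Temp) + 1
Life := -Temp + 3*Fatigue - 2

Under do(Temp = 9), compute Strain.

-4

Under do(Temp=9), the mechanism Temp := Stress*Strain is discarded; Temp is fixed at 9.
Since Strain is not a descendant of the intervened variable, it is unaffected.
Strain = 3*Stress - 1  [with Stress=-1]  = -4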